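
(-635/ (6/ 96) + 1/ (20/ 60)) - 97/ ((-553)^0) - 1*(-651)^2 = -434055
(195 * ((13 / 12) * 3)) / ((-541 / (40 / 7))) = -25350 / 3787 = -6.69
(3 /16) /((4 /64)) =3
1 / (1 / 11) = 11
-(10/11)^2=-100/121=-0.83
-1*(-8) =8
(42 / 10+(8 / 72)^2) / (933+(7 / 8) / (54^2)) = 491328 / 108825155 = 0.00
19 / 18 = 1.06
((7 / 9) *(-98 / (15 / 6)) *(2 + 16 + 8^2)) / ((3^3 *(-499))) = 112504 / 606285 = 0.19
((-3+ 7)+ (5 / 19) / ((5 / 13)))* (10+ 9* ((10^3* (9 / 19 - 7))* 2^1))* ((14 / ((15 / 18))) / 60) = -278083526 / 1805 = -154062.90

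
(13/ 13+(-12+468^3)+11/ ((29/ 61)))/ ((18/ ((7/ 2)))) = 5202039640/ 261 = 19931186.36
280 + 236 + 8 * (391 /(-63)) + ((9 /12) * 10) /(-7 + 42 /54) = 468865 /1008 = 465.14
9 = 9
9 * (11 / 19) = 99 / 19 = 5.21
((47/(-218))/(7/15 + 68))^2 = 497025/50124940996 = 0.00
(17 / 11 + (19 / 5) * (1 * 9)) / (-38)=-983 / 1045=-0.94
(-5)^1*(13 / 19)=-65 / 19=-3.42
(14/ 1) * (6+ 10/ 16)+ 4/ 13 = 93.06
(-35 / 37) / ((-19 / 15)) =525 / 703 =0.75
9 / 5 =1.80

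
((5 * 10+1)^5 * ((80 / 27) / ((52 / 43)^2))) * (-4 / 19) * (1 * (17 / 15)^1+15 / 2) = -4079740431522 / 3211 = -1270551364.54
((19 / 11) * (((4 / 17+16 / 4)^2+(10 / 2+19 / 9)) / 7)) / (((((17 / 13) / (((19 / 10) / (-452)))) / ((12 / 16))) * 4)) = -2388737 / 641220195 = -0.00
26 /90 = 0.29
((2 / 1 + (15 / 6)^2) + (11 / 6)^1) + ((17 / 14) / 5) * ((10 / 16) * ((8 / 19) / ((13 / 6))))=209821 / 20748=10.11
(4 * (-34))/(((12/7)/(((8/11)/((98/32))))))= -4352/231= -18.84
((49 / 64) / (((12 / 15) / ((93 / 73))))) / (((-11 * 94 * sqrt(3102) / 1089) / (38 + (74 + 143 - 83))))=-2939265 * sqrt(3102) / 41281792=-3.97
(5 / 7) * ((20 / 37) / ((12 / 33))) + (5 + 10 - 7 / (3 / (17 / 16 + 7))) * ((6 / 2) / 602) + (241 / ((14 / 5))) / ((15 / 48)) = 98529965 / 356384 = 276.47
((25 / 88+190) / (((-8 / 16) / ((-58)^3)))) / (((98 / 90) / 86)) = 3160968050700 / 539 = 5864504732.28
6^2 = 36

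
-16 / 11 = -1.45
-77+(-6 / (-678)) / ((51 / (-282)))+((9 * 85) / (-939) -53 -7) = -82893678 / 601273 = -137.86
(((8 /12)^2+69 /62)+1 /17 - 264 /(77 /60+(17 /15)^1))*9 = -29607049 /30566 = -968.63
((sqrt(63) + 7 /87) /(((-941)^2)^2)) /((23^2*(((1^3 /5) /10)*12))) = 175 /216513344546623818 + 25*sqrt(7) /829553044239938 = 0.00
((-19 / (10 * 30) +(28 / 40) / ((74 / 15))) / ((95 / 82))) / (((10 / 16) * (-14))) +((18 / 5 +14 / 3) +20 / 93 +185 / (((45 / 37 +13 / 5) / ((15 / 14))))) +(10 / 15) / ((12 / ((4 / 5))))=73253616626111 / 1211636317500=60.46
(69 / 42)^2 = 529 / 196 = 2.70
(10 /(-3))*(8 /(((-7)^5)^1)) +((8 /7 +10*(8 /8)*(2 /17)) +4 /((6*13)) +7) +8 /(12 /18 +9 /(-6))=-12692123 /55715205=-0.23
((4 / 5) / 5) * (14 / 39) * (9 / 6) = 28 / 325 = 0.09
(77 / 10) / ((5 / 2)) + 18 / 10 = 122 / 25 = 4.88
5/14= 0.36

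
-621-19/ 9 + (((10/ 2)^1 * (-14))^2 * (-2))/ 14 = -11908/ 9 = -1323.11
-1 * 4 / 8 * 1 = -1 / 2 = -0.50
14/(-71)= -14/71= -0.20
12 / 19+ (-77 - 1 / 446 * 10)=-323668 / 4237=-76.39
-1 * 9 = -9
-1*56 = -56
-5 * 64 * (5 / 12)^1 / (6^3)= -50 / 81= -0.62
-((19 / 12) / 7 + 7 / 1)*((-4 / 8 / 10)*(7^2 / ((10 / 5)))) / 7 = 607 / 480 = 1.26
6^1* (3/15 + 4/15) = 14/5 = 2.80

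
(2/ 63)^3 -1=-250039/ 250047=-1.00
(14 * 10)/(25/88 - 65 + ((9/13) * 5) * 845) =2464/50341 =0.05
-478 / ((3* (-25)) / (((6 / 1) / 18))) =478 / 225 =2.12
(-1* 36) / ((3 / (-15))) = 180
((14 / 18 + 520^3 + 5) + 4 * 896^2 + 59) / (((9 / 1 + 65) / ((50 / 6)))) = 32359348975 / 1998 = 16195870.36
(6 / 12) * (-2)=-1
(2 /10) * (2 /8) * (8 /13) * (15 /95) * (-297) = -1782 /1235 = -1.44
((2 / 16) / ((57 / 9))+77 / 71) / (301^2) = 11917 / 977765992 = 0.00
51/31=1.65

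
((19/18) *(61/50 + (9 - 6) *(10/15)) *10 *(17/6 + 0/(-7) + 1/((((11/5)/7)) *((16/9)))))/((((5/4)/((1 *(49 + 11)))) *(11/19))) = 141873361/10890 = 13027.86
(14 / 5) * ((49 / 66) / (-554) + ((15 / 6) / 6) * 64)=2274979 / 30470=74.66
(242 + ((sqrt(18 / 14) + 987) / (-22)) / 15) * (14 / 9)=371.79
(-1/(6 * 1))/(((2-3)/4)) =2/3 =0.67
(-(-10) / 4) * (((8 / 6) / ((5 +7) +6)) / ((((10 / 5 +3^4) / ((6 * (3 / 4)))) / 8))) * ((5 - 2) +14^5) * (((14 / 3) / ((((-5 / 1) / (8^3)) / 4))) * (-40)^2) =-98691684761600 / 747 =-132117382545.65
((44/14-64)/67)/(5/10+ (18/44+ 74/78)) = -182754/373793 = -0.49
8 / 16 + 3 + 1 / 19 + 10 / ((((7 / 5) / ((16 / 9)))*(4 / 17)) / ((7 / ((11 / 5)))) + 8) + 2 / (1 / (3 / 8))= 303767 / 54796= 5.54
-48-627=-675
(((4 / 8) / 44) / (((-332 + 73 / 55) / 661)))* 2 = -3305 / 72748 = -0.05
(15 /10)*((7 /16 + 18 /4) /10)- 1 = -83 /320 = -0.26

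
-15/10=-3/2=-1.50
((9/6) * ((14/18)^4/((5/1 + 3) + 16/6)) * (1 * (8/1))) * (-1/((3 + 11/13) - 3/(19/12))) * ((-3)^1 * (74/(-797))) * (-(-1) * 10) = -109713695/186698844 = -0.59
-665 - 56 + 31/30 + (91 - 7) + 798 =4861/30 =162.03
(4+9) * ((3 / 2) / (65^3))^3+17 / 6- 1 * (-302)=11656027255539062581 / 38237377546875000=304.83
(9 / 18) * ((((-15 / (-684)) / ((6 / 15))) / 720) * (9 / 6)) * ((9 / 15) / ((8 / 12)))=1 / 19456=0.00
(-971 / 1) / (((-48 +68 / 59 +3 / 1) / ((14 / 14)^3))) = 57289 / 2587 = 22.14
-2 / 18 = -1 / 9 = -0.11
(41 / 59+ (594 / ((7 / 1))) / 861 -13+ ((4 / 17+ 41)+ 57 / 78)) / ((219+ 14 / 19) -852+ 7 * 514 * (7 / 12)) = 88870007295 / 4379574538339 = 0.02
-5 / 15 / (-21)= 1 / 63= 0.02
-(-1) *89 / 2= 89 / 2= 44.50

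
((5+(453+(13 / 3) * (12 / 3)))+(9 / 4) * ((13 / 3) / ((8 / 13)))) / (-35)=-47153 / 3360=-14.03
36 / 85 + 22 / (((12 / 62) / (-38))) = -1101322 / 255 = -4318.91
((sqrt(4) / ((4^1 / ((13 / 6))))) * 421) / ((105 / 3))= 5473 / 420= 13.03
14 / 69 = 0.20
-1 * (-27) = 27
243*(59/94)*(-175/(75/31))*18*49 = -457335963/47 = -9730552.40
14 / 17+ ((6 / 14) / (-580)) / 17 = 56837 / 69020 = 0.82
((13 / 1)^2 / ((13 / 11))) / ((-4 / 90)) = -6435 / 2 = -3217.50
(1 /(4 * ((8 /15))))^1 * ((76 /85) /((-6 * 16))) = -19 /4352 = -0.00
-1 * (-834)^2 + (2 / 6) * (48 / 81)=-56340020 / 81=-695555.80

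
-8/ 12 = -2/ 3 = -0.67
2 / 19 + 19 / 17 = 395 / 323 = 1.22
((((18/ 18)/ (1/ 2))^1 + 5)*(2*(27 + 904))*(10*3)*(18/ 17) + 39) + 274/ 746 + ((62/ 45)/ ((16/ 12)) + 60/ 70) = 551369678057/ 1331610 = 414062.43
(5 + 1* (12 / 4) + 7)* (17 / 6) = 85 / 2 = 42.50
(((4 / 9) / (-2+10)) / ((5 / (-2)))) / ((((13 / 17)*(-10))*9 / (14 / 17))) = 7 / 26325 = 0.00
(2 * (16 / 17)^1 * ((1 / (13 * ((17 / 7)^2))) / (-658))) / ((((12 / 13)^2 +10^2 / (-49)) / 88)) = 0.00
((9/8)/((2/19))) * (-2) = -21.38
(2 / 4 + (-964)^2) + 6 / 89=165414789 / 178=929296.57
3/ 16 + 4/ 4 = 19/ 16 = 1.19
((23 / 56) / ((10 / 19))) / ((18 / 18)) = 437 / 560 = 0.78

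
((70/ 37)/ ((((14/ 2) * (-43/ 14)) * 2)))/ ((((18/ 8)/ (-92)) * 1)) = 25760/ 14319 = 1.80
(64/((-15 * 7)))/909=-64/95445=-0.00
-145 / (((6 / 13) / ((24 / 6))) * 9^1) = -3770 / 27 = -139.63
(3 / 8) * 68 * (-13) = -663 / 2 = -331.50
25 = 25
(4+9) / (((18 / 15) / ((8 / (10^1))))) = 8.67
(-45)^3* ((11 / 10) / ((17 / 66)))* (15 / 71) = -82216.34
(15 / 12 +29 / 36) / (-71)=-37 / 1278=-0.03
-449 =-449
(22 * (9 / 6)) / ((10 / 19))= 627 / 10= 62.70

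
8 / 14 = 4 / 7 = 0.57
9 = 9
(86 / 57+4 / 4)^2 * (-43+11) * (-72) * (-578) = -3025797632 / 361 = -8381710.89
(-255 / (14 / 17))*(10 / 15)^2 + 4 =-2806 / 21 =-133.62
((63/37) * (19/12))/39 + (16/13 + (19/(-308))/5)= 476873/370370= 1.29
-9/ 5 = -1.80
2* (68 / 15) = 136 / 15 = 9.07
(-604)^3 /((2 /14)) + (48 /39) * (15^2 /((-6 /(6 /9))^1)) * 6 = -1542442232.62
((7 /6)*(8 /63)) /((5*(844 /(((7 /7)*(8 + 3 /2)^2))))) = 361 /113940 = 0.00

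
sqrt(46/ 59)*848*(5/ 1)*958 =3586611.00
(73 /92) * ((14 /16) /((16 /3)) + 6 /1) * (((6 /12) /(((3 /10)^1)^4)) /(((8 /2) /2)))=11999375 /79488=150.96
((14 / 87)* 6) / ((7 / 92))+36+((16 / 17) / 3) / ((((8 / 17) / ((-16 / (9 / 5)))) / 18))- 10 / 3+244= 5298 / 29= 182.69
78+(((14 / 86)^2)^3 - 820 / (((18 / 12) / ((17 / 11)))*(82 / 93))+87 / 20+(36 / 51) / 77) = -144942764160902993 / 165493284622820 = -875.82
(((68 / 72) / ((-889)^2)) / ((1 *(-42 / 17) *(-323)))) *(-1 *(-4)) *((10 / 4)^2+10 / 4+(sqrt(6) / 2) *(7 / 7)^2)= 17 *sqrt(6) / 5676085422+85 / 1621738692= 0.00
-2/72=-1/36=-0.03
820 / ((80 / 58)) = 594.50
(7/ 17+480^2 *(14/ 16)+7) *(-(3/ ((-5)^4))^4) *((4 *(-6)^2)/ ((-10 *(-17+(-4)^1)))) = -0.00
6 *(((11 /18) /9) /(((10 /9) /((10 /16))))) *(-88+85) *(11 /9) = -121 /144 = -0.84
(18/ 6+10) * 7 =91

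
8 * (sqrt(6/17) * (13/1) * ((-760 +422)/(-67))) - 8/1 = -8 +35152 * sqrt(102)/1139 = 303.69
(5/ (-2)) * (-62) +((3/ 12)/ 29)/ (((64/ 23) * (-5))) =5753577/ 37120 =155.00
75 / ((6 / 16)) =200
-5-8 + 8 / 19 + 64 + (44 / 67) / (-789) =51646315 / 1004397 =51.42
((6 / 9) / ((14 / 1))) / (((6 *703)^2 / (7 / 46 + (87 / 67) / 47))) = 26045 / 54120641767416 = 0.00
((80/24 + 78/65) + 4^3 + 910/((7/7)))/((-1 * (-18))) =7339/135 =54.36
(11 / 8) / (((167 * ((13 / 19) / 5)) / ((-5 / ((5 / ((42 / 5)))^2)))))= -92169 / 108550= -0.85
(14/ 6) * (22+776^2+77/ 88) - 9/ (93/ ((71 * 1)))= 1045412135/ 744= 1405123.84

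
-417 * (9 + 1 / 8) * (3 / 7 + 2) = -517497 / 56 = -9241.02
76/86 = 38/43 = 0.88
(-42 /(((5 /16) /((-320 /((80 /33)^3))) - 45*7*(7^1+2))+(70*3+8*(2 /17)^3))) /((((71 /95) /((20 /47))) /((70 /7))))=0.09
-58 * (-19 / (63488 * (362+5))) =551 / 11650048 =0.00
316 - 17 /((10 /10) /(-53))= 1217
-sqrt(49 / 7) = -2.65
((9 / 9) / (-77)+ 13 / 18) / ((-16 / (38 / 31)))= -18677 / 343728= -0.05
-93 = -93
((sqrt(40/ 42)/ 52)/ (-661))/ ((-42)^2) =-sqrt(105)/ 636638184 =-0.00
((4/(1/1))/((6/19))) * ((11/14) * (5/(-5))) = -209/21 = -9.95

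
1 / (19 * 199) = 1 / 3781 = 0.00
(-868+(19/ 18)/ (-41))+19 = -626581/ 738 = -849.03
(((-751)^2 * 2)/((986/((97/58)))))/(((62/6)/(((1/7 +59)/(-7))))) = -33973728237/21717143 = -1564.37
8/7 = 1.14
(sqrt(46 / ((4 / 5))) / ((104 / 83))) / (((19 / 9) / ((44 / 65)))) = 8217 * sqrt(230) / 64220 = 1.94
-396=-396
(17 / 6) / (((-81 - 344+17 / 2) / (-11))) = 11 / 147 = 0.07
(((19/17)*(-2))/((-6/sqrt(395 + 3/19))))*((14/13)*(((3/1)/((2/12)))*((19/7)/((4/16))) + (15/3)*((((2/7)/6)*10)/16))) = 32857*sqrt(35663)/3978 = 1559.81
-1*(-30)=30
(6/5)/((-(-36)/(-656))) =-328/15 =-21.87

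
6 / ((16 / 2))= 3 / 4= 0.75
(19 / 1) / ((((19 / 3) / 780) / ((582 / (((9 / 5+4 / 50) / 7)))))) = 238329000 / 47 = 5070829.79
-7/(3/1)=-7/3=-2.33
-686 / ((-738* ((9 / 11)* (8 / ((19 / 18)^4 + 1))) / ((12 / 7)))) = 126825083 / 232416864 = 0.55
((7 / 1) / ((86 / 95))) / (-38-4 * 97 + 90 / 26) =-8645 / 472398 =-0.02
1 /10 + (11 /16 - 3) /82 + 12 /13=84843 /85280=0.99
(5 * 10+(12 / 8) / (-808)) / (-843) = -80797 / 1362288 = -0.06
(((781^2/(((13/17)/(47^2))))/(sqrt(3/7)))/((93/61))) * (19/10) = 26547898036847 * sqrt(21)/36270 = 3354225318.33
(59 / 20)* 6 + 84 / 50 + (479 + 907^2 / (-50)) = -79773 / 5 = -15954.60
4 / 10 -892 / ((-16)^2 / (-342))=190729 / 160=1192.06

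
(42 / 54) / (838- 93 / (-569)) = 3983 / 4292235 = 0.00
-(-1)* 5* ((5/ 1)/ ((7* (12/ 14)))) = 25/ 6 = 4.17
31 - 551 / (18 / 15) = -428.17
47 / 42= 1.12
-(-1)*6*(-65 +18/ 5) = -1842/ 5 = -368.40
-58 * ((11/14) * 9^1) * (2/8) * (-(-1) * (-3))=307.61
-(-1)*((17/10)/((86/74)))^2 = 395641/184900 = 2.14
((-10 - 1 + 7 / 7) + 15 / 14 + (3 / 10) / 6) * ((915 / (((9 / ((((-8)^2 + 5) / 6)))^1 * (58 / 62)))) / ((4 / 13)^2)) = -9136444031 / 77952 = -117206.02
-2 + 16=14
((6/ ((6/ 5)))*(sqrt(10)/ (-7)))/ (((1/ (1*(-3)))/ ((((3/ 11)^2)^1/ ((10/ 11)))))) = 27*sqrt(10)/ 154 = 0.55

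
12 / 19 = 0.63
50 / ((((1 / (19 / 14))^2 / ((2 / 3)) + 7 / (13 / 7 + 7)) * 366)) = 559550 / 6572811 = 0.09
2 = 2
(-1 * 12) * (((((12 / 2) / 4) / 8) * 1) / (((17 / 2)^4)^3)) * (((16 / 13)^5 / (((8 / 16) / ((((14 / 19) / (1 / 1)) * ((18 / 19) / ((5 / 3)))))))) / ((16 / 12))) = -10958609055744 / 390464022781588120006265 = -0.00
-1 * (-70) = 70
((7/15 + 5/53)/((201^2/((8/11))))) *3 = 3568/117768915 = 0.00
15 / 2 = 7.50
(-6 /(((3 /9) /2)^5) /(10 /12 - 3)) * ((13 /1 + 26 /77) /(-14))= -11057472 /539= -20514.79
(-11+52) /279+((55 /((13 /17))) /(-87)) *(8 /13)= -494699 /1367379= -0.36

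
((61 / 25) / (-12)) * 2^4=-244 / 75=-3.25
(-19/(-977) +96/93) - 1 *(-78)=2394239/30287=79.05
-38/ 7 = -5.43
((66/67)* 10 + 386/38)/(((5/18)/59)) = 4249.84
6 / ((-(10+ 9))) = -6 / 19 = -0.32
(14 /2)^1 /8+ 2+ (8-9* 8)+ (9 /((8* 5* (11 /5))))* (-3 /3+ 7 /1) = -5325 /88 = -60.51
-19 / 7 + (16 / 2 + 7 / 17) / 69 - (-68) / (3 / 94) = 17473618 / 8211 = 2128.07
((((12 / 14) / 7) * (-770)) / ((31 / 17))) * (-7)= 11220 / 31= 361.94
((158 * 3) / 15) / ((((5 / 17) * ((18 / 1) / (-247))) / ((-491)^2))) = -79971630401 / 225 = -355429468.45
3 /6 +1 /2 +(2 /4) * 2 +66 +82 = 150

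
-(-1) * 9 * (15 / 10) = 27 / 2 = 13.50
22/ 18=11/ 9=1.22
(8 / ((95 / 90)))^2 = 20736 / 361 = 57.44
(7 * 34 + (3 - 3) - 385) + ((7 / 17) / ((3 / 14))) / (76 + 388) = -1739255 / 11832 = -147.00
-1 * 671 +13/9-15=-6161/9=-684.56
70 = 70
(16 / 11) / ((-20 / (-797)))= 3188 / 55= 57.96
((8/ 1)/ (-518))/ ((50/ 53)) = -106/ 6475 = -0.02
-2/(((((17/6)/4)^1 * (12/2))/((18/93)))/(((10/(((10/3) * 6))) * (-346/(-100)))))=-2076/13175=-0.16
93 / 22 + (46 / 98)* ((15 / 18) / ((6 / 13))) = 5.07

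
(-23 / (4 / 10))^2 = 13225 / 4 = 3306.25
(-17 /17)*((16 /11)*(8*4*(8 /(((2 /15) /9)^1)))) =-25134.55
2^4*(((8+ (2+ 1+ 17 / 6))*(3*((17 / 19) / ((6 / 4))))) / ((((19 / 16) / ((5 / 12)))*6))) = 225760 / 9747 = 23.16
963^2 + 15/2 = 1854753/2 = 927376.50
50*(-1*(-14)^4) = -1920800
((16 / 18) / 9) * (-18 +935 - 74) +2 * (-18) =1276 / 27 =47.26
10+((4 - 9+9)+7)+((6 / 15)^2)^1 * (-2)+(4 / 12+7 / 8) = 21.89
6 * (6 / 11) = 36 / 11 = 3.27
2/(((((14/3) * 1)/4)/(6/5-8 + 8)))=72/35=2.06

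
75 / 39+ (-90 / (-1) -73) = 246 / 13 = 18.92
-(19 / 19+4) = -5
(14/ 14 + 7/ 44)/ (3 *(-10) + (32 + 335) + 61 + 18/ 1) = 51/ 18304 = 0.00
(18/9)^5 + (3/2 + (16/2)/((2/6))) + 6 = 127/2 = 63.50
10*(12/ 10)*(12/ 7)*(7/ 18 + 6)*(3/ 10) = 276/ 7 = 39.43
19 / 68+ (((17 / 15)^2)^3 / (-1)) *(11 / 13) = -15241417237 / 10069312500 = -1.51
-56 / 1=-56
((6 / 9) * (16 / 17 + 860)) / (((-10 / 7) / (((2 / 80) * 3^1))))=-25613 / 850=-30.13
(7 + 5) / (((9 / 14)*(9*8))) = 7 / 27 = 0.26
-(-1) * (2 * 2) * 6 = 24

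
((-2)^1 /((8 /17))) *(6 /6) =-17 /4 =-4.25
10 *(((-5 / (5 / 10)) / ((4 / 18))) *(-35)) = 15750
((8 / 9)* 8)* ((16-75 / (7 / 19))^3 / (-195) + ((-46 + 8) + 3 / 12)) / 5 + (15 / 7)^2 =11132368421 / 231525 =48082.79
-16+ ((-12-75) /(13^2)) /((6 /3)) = -5495 /338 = -16.26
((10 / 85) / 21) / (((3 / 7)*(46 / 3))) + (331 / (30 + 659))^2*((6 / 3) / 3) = 28717141 / 185615911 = 0.15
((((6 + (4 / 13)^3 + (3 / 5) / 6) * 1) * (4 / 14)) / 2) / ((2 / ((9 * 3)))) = 3635739 / 307580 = 11.82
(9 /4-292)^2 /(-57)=-1472.90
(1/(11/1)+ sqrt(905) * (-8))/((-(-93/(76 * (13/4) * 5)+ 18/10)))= 139.49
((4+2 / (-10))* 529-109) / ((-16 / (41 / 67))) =-194873 / 2680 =-72.71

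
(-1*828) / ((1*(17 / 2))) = -1656 / 17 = -97.41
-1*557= -557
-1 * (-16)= 16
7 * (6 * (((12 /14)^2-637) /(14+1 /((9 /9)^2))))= -62354 /35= -1781.54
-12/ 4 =-3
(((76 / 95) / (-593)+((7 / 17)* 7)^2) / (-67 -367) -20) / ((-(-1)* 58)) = -7444879609 / 21569509220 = -0.35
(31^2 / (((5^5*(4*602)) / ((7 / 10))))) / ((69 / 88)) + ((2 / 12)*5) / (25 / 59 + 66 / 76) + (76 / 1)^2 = 1551642779655437 / 268606218750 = 5776.65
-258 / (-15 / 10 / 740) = 127280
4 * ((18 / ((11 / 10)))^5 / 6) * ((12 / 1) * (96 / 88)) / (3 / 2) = 6826316.00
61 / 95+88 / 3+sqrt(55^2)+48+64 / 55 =420526 / 3135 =134.14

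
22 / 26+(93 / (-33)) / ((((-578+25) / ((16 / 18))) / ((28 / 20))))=433379 / 508365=0.85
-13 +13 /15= -12.13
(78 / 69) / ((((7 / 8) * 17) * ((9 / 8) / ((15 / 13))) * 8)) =80 / 8211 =0.01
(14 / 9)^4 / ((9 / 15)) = 192080 / 19683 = 9.76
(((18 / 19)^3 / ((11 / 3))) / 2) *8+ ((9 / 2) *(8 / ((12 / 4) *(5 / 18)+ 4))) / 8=4066659 / 2188021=1.86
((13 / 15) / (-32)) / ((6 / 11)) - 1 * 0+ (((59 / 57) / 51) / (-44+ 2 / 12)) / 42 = -28350943 / 570857280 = -0.05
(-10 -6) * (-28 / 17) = 448 / 17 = 26.35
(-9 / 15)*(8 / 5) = -24 / 25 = -0.96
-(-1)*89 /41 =2.17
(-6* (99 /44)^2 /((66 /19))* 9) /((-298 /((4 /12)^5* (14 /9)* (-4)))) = -133 /19668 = -0.01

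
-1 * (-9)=9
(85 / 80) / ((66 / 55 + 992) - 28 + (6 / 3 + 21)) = 85 / 79056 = 0.00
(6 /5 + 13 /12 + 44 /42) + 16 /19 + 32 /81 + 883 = 191235427 /215460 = 887.57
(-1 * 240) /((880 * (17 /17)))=-3 /11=-0.27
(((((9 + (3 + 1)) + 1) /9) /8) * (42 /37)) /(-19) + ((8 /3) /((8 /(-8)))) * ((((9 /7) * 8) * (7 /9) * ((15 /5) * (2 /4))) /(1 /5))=-674929 /4218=-160.01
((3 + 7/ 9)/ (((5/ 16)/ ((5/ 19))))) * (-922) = -501568/ 171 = -2933.15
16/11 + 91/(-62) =-9/682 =-0.01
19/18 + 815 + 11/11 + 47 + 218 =19477/18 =1082.06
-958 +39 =-919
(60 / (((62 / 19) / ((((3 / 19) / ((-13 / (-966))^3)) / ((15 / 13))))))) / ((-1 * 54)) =-100158744 / 5239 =-19117.91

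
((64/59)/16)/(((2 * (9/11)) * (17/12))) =88/3009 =0.03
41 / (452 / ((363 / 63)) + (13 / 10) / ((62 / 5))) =615164 / 1178581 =0.52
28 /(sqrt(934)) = 14 * sqrt(934) /467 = 0.92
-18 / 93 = -6 / 31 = -0.19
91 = 91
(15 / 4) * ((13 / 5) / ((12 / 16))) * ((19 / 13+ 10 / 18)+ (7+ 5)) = 1640 / 9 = 182.22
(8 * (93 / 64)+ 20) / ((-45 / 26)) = -3289 / 180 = -18.27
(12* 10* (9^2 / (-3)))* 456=-1477440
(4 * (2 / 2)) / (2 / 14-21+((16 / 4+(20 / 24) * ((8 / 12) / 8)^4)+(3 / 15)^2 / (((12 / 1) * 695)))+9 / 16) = -60528384000 / 246571419299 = -0.25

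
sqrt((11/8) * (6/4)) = sqrt(33)/4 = 1.44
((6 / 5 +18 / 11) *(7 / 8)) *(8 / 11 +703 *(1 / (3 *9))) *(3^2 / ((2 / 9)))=6510231 / 2420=2690.18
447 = 447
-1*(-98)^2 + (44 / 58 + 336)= -9267.24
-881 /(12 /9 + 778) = -2643 /2338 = -1.13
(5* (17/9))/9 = 85/81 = 1.05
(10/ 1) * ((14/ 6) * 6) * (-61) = -8540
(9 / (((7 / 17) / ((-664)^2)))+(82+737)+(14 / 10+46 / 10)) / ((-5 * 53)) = -67462863 / 1855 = -36368.12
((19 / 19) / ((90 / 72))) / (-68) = -1 / 85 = -0.01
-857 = -857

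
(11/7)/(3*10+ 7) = 11/259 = 0.04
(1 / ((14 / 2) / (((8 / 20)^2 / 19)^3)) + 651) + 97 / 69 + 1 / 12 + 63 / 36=22577363049819 / 34509343750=654.24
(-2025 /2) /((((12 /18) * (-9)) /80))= 13500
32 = 32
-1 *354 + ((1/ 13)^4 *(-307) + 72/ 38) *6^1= -185967108/ 542659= -342.70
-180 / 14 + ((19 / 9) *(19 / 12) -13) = -17021 / 756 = -22.51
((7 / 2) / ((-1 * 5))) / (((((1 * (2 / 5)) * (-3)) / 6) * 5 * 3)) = 7 / 30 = 0.23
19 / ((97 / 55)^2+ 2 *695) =0.01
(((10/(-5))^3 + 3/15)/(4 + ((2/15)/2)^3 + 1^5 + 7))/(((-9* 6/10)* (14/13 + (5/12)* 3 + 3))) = 253500/11218777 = 0.02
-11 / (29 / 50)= -550 / 29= -18.97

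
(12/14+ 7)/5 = 11/7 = 1.57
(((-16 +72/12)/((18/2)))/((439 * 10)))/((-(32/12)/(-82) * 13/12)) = -41/5707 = -0.01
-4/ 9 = -0.44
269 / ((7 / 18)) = 4842 / 7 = 691.71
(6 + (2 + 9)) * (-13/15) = -221/15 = -14.73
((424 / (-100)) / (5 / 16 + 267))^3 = -4878401536 / 1222468780203125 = -0.00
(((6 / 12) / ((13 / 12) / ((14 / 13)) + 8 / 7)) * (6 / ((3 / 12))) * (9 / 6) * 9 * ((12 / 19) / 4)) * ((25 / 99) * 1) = 226800 / 75449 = 3.01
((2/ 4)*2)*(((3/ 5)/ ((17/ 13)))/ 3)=13/ 85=0.15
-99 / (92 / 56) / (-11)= 126 / 23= 5.48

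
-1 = -1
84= 84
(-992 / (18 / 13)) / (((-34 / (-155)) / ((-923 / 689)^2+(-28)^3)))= 71692527.11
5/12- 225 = -2695/12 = -224.58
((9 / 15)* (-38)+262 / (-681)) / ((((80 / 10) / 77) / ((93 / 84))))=-841247 / 3405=-247.06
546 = 546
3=3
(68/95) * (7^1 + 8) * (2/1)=408/19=21.47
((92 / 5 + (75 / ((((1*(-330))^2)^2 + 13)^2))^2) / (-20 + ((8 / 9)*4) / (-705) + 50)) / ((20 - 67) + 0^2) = -49133152619767915749572561123186645572024899 / 3764461892225841461202556637617808378354312398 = -0.01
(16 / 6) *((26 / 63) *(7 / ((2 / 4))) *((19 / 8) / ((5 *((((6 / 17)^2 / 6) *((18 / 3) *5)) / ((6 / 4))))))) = 71383 / 4050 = 17.63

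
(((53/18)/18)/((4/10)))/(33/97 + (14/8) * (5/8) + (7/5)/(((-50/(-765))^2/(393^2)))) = 12852500/1590789643133247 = 0.00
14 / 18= 7 / 9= 0.78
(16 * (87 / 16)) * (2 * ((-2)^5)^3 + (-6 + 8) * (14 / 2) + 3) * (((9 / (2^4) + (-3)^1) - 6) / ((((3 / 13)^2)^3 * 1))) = 318443863446.49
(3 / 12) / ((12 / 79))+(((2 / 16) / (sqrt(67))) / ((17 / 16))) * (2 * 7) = 28 * sqrt(67) / 1139+79 / 48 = 1.85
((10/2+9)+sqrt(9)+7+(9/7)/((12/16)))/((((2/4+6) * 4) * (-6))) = -15/91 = -0.16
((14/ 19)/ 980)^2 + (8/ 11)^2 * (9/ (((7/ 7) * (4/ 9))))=2292494521/ 214036900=10.71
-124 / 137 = -0.91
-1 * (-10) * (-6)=-60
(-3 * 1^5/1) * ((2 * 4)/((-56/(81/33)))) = 81/77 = 1.05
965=965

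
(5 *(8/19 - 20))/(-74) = 930/703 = 1.32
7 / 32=0.22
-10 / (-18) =5 / 9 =0.56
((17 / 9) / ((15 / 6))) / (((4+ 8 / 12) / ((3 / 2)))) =17 / 70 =0.24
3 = 3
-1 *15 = -15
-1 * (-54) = 54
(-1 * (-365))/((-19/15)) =-5475/19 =-288.16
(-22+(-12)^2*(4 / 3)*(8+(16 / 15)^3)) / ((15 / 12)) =7861576 / 5625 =1397.61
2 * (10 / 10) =2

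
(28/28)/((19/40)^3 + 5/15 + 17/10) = 192000/410977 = 0.47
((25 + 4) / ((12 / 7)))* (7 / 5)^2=9947 / 300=33.16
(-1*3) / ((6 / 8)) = -4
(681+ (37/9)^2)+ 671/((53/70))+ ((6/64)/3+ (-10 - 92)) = 203613061/137376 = 1482.16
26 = 26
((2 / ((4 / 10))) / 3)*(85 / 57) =425 / 171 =2.49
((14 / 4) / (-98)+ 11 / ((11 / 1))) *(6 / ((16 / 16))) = 81 / 14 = 5.79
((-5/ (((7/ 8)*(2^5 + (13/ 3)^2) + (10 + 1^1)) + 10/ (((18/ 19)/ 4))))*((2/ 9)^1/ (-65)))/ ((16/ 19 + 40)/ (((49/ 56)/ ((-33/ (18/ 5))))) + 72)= -798/ 1622311847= -0.00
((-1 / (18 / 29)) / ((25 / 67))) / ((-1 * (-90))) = -1943 / 40500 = -0.05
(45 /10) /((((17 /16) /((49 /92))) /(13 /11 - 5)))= -37044 /4301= -8.61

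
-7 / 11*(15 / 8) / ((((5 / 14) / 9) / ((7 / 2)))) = -9261 / 88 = -105.24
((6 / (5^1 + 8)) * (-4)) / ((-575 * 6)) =0.00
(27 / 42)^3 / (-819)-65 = -16230841 / 249704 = -65.00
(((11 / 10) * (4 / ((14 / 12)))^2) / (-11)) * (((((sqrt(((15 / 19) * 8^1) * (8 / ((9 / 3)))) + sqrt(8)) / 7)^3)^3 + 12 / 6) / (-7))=490660149067776 * sqrt(2) / 9019051946607605 + 1352657336795136 * sqrt(95) / 171361986985544495 + 576 / 1715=0.49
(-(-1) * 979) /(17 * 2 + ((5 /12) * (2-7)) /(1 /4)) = 267 /7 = 38.14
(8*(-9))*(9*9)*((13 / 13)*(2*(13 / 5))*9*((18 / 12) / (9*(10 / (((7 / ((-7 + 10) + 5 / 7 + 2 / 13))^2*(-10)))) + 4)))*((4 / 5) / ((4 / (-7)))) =1453588723314 / 3174625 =457877.30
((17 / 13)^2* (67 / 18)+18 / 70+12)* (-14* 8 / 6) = -7930892 / 22815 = -347.62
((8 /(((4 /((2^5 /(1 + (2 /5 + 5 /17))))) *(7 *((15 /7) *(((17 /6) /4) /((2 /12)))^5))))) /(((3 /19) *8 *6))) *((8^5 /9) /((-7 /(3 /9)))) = -159383552 /3835868967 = -0.04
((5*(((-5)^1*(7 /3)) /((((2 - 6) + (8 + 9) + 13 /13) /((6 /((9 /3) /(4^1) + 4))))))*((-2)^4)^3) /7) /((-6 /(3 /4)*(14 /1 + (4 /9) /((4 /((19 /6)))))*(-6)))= -18432 /4123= -4.47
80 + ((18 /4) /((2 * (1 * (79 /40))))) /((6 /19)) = 6605 /79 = 83.61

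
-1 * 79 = -79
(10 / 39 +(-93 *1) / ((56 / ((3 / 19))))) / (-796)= 241 / 33030816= 0.00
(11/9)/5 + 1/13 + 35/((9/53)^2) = 6392167/5265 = 1214.09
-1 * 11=-11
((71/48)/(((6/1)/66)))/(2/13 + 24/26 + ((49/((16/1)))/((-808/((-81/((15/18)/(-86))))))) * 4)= -5127265/39596718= -0.13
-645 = -645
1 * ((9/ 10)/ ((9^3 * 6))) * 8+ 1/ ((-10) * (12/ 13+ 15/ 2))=-907/ 88695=-0.01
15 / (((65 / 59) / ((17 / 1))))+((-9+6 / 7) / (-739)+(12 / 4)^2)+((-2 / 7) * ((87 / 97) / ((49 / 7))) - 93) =6732230760 / 45662071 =147.44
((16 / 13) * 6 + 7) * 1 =187 / 13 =14.38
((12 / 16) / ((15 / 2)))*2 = 1 / 5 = 0.20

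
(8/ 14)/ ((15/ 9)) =12/ 35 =0.34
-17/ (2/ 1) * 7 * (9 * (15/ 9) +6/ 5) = -9639/ 10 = -963.90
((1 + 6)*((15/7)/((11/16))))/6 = 40/11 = 3.64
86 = 86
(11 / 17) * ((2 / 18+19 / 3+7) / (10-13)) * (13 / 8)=-17303 / 3672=-4.71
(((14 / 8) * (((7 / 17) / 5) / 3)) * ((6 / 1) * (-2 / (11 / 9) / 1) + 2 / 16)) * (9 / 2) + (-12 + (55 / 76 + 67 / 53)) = -729590577 / 60258880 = -12.11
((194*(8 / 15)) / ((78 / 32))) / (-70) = -12416 / 20475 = -0.61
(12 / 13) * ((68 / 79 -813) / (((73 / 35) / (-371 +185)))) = 5012101080 / 74971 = 66853.86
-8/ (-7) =8/ 7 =1.14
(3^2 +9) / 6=3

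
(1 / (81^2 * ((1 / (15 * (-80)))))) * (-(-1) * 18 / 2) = -400 / 243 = -1.65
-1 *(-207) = 207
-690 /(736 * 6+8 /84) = -7245 /46369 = -0.16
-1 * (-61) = 61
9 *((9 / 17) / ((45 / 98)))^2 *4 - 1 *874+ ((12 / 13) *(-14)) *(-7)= -69099178 / 93925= -735.68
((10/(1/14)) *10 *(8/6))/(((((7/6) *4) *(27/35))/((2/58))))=14000/783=17.88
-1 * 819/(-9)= 91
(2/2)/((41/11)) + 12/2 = 257/41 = 6.27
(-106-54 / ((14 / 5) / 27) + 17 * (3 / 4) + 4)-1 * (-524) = -85.96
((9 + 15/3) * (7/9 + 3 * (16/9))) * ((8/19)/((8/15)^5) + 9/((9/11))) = 621944015/350208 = 1775.93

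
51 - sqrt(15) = 47.13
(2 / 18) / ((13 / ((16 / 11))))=16 / 1287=0.01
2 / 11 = 0.18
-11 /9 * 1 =-11 /9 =-1.22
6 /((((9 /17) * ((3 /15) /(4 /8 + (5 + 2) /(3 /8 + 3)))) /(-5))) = -59075 /81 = -729.32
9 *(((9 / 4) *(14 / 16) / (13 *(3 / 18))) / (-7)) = -243 / 208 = -1.17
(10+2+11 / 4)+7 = 87 / 4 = 21.75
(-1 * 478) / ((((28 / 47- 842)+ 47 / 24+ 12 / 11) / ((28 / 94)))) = 1766688 / 10402309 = 0.17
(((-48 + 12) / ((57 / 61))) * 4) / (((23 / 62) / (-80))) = 14522880 / 437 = 33233.14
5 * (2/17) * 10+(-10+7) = 49/17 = 2.88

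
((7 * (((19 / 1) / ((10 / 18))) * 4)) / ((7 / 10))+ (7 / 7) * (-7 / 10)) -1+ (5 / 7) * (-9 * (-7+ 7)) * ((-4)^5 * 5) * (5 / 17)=13663 / 10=1366.30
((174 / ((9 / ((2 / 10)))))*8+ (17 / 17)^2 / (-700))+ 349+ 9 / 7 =800557 / 2100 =381.22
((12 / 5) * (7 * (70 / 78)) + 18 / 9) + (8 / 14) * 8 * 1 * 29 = 13618 / 91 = 149.65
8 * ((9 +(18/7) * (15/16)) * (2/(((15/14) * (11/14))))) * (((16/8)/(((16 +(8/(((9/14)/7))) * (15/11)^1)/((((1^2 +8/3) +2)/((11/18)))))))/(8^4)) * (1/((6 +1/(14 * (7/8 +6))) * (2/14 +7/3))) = 33534081/68508024832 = 0.00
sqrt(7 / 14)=sqrt(2) / 2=0.71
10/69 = 0.14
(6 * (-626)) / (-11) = 3756 / 11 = 341.45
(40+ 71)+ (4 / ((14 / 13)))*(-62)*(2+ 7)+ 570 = -9741 / 7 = -1391.57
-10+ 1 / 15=-149 / 15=-9.93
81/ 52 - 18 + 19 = 133/ 52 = 2.56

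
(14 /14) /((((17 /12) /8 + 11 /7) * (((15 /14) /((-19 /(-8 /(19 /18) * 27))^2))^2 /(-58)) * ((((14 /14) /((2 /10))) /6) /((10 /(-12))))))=168935501568827 /78661856086560000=0.00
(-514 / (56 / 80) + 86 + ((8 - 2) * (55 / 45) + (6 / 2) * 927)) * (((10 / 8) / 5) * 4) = 44941 / 21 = 2140.05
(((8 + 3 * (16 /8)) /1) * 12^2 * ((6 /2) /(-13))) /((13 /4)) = -24192 /169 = -143.15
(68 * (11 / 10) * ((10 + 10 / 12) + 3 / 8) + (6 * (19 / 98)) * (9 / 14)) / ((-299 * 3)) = -17269319 / 18460260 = -0.94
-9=-9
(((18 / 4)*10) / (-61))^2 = 2025 / 3721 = 0.54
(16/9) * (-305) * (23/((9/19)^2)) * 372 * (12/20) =-1004862272/81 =-12405707.06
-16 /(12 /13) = -52 /3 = -17.33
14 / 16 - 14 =-105 / 8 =-13.12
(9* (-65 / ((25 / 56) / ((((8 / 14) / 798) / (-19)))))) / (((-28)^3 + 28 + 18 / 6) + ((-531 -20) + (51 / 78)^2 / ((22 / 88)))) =-105456 / 47981147165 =-0.00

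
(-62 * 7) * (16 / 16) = -434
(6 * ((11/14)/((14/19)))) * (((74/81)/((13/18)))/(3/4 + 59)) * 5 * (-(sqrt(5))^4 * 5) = -38665000/456729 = -84.66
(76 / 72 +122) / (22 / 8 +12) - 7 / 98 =61489 / 7434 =8.27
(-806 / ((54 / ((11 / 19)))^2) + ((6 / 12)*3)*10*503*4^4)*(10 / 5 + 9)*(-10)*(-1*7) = 391403445123845 / 263169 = 1487270328.66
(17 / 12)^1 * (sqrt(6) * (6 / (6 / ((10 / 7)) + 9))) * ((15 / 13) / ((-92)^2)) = 425 * sqrt(6) / 4841408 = 0.00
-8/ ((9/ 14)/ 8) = -896/ 9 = -99.56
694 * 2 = 1388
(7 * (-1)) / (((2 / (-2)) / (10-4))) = 42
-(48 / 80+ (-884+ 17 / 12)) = 52919 / 60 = 881.98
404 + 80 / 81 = 32804 / 81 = 404.99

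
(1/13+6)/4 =79/52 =1.52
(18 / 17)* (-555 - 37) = -10656 / 17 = -626.82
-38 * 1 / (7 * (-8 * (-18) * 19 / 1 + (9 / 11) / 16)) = -6688 / 3370815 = -0.00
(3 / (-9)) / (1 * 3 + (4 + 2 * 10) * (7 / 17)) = -17 / 657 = -0.03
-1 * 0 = 0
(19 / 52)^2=361 / 2704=0.13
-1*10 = -10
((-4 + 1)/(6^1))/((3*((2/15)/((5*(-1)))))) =25/4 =6.25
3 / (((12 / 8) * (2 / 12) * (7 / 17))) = 204 / 7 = 29.14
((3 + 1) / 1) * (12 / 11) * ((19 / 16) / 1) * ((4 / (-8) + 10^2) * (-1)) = -11343 / 22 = -515.59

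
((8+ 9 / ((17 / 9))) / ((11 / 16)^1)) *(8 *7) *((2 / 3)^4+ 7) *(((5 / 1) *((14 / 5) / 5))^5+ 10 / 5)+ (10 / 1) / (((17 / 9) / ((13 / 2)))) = 1868924688143 / 1434375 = 1302954.03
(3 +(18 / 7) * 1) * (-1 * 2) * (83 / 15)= -2158 / 35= -61.66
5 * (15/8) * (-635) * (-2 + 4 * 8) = -714375/4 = -178593.75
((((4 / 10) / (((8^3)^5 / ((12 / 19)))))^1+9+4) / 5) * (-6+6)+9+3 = 12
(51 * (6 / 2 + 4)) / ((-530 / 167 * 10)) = -59619 / 5300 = -11.25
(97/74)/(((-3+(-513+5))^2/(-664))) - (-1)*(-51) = -492767531/9661477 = -51.00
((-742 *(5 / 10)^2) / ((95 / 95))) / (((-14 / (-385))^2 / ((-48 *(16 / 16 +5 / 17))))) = 148140300 / 17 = 8714135.29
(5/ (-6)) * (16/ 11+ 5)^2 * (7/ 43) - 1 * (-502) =15495001/ 31218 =496.35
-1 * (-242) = 242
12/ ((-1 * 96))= -1/ 8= -0.12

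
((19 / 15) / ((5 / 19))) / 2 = 361 / 150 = 2.41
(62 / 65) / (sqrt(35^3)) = 62 *sqrt(35) / 79625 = 0.00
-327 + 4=-323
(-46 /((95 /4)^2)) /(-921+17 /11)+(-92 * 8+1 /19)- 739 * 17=-606956306952 /45639425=-13298.95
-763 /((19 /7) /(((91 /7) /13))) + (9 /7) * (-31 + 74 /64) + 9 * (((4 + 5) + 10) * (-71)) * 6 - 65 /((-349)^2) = -37927889545905 /518385056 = -73165.48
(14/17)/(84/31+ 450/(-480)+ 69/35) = 0.22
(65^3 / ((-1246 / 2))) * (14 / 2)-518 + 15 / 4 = -1281573 / 356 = -3599.92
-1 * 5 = -5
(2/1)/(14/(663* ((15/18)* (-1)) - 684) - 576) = -2473/712238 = -0.00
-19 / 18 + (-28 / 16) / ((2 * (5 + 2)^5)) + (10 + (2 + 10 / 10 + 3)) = 14.94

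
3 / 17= 0.18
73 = 73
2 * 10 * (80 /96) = 50 /3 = 16.67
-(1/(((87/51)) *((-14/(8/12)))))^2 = -289/370881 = -0.00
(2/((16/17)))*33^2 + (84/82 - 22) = 752153/328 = 2293.15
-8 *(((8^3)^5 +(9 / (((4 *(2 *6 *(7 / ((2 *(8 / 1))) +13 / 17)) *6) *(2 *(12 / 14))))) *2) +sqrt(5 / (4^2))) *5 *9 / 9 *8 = -11045078086126150960 / 981 - 80 *sqrt(5) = -11258999068426428.59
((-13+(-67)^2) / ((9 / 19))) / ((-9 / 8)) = -226784 / 27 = -8399.41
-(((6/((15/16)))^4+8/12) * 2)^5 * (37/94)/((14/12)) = -365443495742314224154964116519539712/2541446685791015625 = -143793492810796982.97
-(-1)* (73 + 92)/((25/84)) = 2772/5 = 554.40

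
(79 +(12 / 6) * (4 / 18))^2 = 511225 / 81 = 6311.42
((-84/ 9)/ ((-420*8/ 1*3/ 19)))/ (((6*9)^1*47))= 19/ 2741040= 0.00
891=891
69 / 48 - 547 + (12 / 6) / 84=-183301 / 336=-545.54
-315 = -315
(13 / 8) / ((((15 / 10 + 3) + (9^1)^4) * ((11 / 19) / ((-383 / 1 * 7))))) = -662207 / 577764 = -1.15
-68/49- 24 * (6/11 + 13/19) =-316444/10241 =-30.90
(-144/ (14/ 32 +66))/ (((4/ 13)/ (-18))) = 134784/ 1063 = 126.80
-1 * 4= -4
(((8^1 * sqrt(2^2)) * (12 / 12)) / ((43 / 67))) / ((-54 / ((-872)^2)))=-407565824 / 1161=-351047.22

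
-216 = -216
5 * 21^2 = 2205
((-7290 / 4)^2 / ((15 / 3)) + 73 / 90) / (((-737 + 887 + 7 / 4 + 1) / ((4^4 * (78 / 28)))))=2186502784 / 705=3101422.39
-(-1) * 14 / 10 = 7 / 5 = 1.40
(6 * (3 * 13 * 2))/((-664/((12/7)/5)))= -702/2905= -0.24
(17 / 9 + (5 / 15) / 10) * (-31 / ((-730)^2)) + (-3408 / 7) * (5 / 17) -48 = -1091209310197 / 5707359000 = -191.19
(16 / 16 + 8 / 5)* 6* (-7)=-546 / 5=-109.20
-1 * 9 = -9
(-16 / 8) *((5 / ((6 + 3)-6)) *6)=-20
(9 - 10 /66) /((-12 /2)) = -146 /99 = -1.47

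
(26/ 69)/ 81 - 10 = -55864/ 5589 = -10.00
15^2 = 225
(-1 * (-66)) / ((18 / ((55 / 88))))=55 / 24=2.29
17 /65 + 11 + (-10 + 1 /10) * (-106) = 68943 /65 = 1060.66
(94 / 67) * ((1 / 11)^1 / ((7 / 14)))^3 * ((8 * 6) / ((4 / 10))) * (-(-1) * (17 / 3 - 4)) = 150400 / 89177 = 1.69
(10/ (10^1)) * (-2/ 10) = -1/ 5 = -0.20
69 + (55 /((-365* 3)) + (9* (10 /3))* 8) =308.95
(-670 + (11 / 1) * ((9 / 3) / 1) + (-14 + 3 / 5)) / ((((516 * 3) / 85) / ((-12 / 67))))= 6.40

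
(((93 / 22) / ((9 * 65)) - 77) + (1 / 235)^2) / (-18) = 3648151597 / 852894900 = 4.28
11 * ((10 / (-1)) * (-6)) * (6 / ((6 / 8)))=5280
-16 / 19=-0.84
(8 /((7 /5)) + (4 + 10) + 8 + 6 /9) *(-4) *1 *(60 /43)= -47680 /301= -158.41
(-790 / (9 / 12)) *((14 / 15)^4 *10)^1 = -48557824 / 6075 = -7993.06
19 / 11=1.73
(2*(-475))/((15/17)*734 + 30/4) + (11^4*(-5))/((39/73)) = -1587174401/11583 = -137026.19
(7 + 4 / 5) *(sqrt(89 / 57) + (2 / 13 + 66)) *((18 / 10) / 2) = 117 *sqrt(5073) / 950 + 2322 / 5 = 473.17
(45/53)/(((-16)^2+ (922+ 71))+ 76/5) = 75/111671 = 0.00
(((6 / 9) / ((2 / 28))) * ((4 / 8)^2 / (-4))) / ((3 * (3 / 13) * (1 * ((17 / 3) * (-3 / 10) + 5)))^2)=-0.11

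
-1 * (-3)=3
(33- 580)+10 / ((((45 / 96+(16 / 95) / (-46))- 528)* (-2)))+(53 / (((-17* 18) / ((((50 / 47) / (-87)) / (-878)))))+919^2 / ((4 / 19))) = 162536570004173366342543 / 40521515385631932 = 4011117.76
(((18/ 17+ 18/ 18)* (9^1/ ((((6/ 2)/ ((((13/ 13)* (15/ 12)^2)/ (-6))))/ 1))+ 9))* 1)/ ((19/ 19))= 9205/ 544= 16.92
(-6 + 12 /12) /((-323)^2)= -5 /104329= -0.00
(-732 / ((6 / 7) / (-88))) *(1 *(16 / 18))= 601216 / 9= 66801.78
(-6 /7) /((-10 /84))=36 /5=7.20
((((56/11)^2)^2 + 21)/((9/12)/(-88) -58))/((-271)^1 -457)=0.02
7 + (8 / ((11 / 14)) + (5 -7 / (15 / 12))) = 912 / 55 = 16.58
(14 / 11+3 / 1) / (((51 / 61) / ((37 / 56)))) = 106079 / 31416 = 3.38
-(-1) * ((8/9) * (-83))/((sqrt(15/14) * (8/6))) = -166 * sqrt(210)/45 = -53.46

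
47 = 47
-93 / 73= -1.27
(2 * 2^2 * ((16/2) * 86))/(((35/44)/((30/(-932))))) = -363264/1631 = -222.72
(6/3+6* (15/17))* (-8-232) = -29760/17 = -1750.59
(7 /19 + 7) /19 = 140 /361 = 0.39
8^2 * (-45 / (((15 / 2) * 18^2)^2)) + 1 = 32789 / 32805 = 1.00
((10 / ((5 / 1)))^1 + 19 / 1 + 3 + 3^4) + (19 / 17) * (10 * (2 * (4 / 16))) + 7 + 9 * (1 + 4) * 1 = 2764 / 17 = 162.59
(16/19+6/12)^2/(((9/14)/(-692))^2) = 6781193104/3249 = 2087163.16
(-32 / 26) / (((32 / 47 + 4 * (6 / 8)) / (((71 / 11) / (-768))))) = 3337 / 1187472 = 0.00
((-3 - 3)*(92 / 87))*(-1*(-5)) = -920 / 29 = -31.72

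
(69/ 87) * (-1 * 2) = -1.59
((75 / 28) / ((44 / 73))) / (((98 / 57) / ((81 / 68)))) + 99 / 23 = 1394190477 / 188831104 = 7.38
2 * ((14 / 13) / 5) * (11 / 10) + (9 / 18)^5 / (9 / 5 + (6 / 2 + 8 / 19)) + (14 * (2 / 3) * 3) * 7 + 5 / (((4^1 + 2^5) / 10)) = 9186174067 / 46425600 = 197.87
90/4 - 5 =35/2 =17.50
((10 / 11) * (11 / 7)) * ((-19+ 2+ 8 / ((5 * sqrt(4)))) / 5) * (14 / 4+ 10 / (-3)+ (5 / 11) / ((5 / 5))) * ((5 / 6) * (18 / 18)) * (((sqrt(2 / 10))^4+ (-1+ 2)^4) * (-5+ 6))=-4797 / 1925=-2.49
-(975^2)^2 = -903687890625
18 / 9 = 2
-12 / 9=-4 / 3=-1.33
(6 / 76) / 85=3 / 3230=0.00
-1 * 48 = -48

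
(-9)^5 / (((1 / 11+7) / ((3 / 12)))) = -216513 / 104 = -2081.86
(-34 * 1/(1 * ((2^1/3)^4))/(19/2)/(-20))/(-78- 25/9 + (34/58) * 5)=-359397/30883360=-0.01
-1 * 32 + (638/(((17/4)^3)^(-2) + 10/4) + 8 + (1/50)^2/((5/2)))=15853893447367/68577293750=231.18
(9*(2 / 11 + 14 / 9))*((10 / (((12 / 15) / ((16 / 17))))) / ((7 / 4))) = 137600 / 1309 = 105.12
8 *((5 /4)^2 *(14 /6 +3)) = 200 /3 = 66.67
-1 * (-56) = 56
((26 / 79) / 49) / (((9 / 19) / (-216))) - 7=-38953 / 3871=-10.06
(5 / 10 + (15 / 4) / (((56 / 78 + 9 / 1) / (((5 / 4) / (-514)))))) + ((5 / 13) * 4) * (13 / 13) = 82559719 / 40519648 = 2.04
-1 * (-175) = 175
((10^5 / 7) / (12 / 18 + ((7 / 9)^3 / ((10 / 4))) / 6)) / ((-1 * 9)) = -121500000 / 53431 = -2273.96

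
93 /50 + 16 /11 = 3.31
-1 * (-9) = 9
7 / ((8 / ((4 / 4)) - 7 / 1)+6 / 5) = 35 / 11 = 3.18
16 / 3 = 5.33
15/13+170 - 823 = -8474/13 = -651.85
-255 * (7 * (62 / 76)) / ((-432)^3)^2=-18445 / 82331271539195904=-0.00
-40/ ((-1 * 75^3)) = 8/ 84375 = 0.00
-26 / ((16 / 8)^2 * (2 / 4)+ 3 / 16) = -416 / 35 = -11.89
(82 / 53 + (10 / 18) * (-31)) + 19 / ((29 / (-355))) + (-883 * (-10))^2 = 77968651.74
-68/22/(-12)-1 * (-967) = 63839/66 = 967.26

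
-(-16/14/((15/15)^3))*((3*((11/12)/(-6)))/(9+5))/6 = -11/1764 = -0.01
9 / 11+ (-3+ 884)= 9700 / 11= 881.82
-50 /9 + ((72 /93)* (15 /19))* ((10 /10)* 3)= -19730 /5301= -3.72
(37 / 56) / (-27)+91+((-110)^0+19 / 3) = 148643 / 1512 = 98.31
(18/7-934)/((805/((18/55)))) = -23472/61985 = -0.38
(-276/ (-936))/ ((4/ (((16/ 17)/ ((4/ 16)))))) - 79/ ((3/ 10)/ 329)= -19146642/ 221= -86636.39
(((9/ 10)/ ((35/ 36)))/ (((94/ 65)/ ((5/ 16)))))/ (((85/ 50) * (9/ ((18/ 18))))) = 585/ 44744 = 0.01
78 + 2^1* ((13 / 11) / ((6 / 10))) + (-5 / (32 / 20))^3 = 868823 / 16896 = 51.42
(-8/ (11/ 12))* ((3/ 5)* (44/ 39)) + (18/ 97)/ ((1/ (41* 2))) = 58692/ 6305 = 9.31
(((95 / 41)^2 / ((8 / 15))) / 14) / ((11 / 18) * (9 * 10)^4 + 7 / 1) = 135375 / 7548767157904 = 0.00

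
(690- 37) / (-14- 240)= -653 / 254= -2.57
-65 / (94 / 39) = -2535 / 94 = -26.97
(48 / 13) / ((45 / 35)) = 112 / 39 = 2.87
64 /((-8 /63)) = -504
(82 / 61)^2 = 1.81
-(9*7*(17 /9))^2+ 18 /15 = -70799 /5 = -14159.80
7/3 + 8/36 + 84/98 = 215/63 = 3.41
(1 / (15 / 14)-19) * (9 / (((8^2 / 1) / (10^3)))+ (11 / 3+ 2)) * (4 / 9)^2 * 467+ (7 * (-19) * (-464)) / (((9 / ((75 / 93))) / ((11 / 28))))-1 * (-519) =-27245065969 / 112995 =-241117.45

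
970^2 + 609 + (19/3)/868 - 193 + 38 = 2451285835/2604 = 941354.01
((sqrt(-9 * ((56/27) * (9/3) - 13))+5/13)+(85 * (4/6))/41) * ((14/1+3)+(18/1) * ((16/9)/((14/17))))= 1104575/11193+391 * sqrt(61)/7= 534.94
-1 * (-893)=893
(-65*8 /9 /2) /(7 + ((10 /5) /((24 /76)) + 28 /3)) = -65 /51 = -1.27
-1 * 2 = -2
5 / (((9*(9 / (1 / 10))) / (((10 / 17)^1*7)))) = 35 / 1377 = 0.03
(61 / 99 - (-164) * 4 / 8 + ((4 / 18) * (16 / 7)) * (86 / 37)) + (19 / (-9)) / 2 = 4243135 / 51282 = 82.74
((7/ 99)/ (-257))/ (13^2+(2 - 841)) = 7/ 17046810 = 0.00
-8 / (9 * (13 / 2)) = -16 / 117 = -0.14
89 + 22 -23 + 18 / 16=713 / 8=89.12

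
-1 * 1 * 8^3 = -512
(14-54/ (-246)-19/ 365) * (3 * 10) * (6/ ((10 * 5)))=3816288/ 74825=51.00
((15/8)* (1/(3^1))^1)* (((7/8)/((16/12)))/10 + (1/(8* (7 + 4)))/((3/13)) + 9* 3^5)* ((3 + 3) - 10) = -23095933/4224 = -5467.79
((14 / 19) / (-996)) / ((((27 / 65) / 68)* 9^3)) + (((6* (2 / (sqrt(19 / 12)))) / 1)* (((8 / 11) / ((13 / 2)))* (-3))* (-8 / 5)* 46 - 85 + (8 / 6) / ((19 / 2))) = 150.74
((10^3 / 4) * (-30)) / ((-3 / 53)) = 132500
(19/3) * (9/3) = 19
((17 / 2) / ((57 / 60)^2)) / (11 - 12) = -3400 / 361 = -9.42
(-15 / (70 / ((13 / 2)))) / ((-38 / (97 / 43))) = 3783 / 45752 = 0.08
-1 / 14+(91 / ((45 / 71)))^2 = 584421269 / 28350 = 20614.51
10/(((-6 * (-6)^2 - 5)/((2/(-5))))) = 4/221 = 0.02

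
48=48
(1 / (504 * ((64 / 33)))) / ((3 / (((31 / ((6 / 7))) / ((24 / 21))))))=2387 / 221184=0.01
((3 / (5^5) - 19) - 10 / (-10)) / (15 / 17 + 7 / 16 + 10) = -15299184 / 9621875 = -1.59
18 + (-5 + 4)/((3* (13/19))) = 683/39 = 17.51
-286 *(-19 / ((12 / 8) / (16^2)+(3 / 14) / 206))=2005971968 / 2547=787582.24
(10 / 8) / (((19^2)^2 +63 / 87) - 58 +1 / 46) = 0.00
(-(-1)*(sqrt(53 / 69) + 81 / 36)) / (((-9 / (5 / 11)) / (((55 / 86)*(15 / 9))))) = -125 / 1032-125*sqrt(3657) / 160218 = -0.17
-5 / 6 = -0.83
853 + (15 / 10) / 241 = 411149 / 482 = 853.01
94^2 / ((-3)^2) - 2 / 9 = 8834 / 9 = 981.56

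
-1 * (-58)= 58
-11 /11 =-1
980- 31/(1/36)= -136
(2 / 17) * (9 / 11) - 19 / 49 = -2671 / 9163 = -0.29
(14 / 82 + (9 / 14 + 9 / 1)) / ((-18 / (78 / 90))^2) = 0.02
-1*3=-3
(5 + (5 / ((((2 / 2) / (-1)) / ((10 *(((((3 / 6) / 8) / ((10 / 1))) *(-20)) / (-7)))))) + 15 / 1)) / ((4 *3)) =535 / 336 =1.59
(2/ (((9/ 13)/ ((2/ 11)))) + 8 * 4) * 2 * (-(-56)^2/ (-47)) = 20195840/ 4653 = 4340.39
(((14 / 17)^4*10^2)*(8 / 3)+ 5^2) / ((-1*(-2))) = 36996875 / 501126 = 73.83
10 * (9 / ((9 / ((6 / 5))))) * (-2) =-24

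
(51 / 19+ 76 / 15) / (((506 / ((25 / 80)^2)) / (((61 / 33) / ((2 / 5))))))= 3368725 / 487314432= 0.01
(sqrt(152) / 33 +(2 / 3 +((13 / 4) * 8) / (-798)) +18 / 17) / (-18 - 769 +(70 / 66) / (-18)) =-0.00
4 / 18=2 / 9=0.22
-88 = -88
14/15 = 0.93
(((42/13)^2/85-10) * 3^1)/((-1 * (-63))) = -141886/301665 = -0.47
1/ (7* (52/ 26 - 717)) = -1/ 5005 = -0.00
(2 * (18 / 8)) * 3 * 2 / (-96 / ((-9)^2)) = -22.78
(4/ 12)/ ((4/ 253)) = 253/ 12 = 21.08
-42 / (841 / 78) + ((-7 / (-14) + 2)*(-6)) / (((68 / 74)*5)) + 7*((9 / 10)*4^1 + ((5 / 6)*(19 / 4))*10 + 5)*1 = 283186339 / 857820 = 330.12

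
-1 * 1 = -1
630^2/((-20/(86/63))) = -27090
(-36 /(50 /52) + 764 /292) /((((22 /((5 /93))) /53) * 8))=-3368309 /5974320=-0.56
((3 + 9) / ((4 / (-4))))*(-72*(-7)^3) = -296352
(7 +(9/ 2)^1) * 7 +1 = 163/ 2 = 81.50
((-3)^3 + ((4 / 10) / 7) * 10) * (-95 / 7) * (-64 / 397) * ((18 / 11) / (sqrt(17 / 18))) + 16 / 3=16 / 3-60739200 * sqrt(34) / 3637711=-92.03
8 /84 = 2 /21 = 0.10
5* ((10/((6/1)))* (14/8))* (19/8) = 3325/96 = 34.64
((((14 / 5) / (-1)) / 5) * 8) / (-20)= 28 / 125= 0.22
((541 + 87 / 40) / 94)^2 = 472062529 / 14137600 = 33.39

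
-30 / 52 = -0.58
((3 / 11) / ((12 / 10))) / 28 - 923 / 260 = -10909 / 3080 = -3.54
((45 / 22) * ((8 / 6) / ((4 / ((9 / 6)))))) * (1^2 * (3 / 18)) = 15 / 88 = 0.17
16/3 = 5.33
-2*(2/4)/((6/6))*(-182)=182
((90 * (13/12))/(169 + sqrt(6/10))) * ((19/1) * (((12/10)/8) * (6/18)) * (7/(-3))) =-1461005/1142416 + 1729 * sqrt(15)/1142416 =-1.27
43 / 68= 0.63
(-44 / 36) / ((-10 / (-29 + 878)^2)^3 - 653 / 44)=20139514351209764676 / 244545301326569851853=0.08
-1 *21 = -21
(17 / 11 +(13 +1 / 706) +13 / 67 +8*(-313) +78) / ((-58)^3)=1254631157 / 101521066064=0.01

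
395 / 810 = 79 / 162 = 0.49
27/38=0.71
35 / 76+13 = 1023 / 76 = 13.46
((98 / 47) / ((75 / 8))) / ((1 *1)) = 784 / 3525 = 0.22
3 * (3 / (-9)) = -1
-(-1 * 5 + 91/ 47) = 144/ 47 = 3.06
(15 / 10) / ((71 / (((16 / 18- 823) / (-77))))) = 1057 / 4686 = 0.23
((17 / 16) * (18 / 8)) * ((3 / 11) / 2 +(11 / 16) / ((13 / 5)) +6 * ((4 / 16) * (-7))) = -3535371 / 146432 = -24.14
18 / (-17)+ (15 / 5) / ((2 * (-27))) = -341 / 306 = -1.11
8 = 8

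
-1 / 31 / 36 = -1 / 1116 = -0.00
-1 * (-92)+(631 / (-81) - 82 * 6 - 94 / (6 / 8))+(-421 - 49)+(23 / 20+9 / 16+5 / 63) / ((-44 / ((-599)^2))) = -2833187309 / 181440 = -15615.01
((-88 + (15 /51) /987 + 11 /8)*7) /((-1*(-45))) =-11627807 /862920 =-13.47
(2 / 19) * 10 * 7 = 140 / 19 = 7.37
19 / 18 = 1.06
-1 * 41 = -41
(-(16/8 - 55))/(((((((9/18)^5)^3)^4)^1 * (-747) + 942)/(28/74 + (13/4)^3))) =5231147139972944887808/2678928408104469631591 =1.95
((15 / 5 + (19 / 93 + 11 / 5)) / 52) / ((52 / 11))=27643 / 1257360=0.02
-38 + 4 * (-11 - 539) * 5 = -11038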